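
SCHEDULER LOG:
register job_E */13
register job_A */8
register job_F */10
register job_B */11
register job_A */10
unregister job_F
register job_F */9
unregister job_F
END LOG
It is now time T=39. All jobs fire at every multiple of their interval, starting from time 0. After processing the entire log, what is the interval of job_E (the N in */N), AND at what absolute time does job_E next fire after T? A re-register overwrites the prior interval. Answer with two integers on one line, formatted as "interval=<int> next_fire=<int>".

Answer: interval=13 next_fire=52

Derivation:
Op 1: register job_E */13 -> active={job_E:*/13}
Op 2: register job_A */8 -> active={job_A:*/8, job_E:*/13}
Op 3: register job_F */10 -> active={job_A:*/8, job_E:*/13, job_F:*/10}
Op 4: register job_B */11 -> active={job_A:*/8, job_B:*/11, job_E:*/13, job_F:*/10}
Op 5: register job_A */10 -> active={job_A:*/10, job_B:*/11, job_E:*/13, job_F:*/10}
Op 6: unregister job_F -> active={job_A:*/10, job_B:*/11, job_E:*/13}
Op 7: register job_F */9 -> active={job_A:*/10, job_B:*/11, job_E:*/13, job_F:*/9}
Op 8: unregister job_F -> active={job_A:*/10, job_B:*/11, job_E:*/13}
Final interval of job_E = 13
Next fire of job_E after T=39: (39//13+1)*13 = 52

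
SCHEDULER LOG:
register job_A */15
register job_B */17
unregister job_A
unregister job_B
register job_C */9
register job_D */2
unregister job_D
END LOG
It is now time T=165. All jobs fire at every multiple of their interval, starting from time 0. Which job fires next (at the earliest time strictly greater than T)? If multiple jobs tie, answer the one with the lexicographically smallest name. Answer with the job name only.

Op 1: register job_A */15 -> active={job_A:*/15}
Op 2: register job_B */17 -> active={job_A:*/15, job_B:*/17}
Op 3: unregister job_A -> active={job_B:*/17}
Op 4: unregister job_B -> active={}
Op 5: register job_C */9 -> active={job_C:*/9}
Op 6: register job_D */2 -> active={job_C:*/9, job_D:*/2}
Op 7: unregister job_D -> active={job_C:*/9}
  job_C: interval 9, next fire after T=165 is 171
Earliest = 171, winner (lex tiebreak) = job_C

Answer: job_C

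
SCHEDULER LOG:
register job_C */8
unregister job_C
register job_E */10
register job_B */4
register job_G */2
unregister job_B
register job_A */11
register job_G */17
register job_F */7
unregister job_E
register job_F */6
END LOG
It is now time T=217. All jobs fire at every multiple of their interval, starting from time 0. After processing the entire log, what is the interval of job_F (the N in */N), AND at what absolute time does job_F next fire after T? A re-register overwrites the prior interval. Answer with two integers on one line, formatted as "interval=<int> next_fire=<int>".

Op 1: register job_C */8 -> active={job_C:*/8}
Op 2: unregister job_C -> active={}
Op 3: register job_E */10 -> active={job_E:*/10}
Op 4: register job_B */4 -> active={job_B:*/4, job_E:*/10}
Op 5: register job_G */2 -> active={job_B:*/4, job_E:*/10, job_G:*/2}
Op 6: unregister job_B -> active={job_E:*/10, job_G:*/2}
Op 7: register job_A */11 -> active={job_A:*/11, job_E:*/10, job_G:*/2}
Op 8: register job_G */17 -> active={job_A:*/11, job_E:*/10, job_G:*/17}
Op 9: register job_F */7 -> active={job_A:*/11, job_E:*/10, job_F:*/7, job_G:*/17}
Op 10: unregister job_E -> active={job_A:*/11, job_F:*/7, job_G:*/17}
Op 11: register job_F */6 -> active={job_A:*/11, job_F:*/6, job_G:*/17}
Final interval of job_F = 6
Next fire of job_F after T=217: (217//6+1)*6 = 222

Answer: interval=6 next_fire=222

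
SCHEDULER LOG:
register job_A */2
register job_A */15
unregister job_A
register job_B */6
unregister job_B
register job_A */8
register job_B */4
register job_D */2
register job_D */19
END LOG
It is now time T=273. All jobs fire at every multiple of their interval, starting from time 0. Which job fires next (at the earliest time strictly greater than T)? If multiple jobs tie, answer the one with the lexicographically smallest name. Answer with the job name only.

Answer: job_B

Derivation:
Op 1: register job_A */2 -> active={job_A:*/2}
Op 2: register job_A */15 -> active={job_A:*/15}
Op 3: unregister job_A -> active={}
Op 4: register job_B */6 -> active={job_B:*/6}
Op 5: unregister job_B -> active={}
Op 6: register job_A */8 -> active={job_A:*/8}
Op 7: register job_B */4 -> active={job_A:*/8, job_B:*/4}
Op 8: register job_D */2 -> active={job_A:*/8, job_B:*/4, job_D:*/2}
Op 9: register job_D */19 -> active={job_A:*/8, job_B:*/4, job_D:*/19}
  job_A: interval 8, next fire after T=273 is 280
  job_B: interval 4, next fire after T=273 is 276
  job_D: interval 19, next fire after T=273 is 285
Earliest = 276, winner (lex tiebreak) = job_B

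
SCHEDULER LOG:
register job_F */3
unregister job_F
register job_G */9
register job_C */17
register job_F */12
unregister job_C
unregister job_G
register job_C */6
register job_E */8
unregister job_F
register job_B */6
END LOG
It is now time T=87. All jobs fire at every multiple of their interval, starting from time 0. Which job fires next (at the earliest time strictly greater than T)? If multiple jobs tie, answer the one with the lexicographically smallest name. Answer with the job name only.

Answer: job_E

Derivation:
Op 1: register job_F */3 -> active={job_F:*/3}
Op 2: unregister job_F -> active={}
Op 3: register job_G */9 -> active={job_G:*/9}
Op 4: register job_C */17 -> active={job_C:*/17, job_G:*/9}
Op 5: register job_F */12 -> active={job_C:*/17, job_F:*/12, job_G:*/9}
Op 6: unregister job_C -> active={job_F:*/12, job_G:*/9}
Op 7: unregister job_G -> active={job_F:*/12}
Op 8: register job_C */6 -> active={job_C:*/6, job_F:*/12}
Op 9: register job_E */8 -> active={job_C:*/6, job_E:*/8, job_F:*/12}
Op 10: unregister job_F -> active={job_C:*/6, job_E:*/8}
Op 11: register job_B */6 -> active={job_B:*/6, job_C:*/6, job_E:*/8}
  job_B: interval 6, next fire after T=87 is 90
  job_C: interval 6, next fire after T=87 is 90
  job_E: interval 8, next fire after T=87 is 88
Earliest = 88, winner (lex tiebreak) = job_E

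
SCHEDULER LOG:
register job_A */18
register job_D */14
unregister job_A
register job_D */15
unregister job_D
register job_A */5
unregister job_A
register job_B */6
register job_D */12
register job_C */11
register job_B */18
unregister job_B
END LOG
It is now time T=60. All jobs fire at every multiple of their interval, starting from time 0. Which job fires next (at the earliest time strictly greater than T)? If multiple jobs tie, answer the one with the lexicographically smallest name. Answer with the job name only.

Op 1: register job_A */18 -> active={job_A:*/18}
Op 2: register job_D */14 -> active={job_A:*/18, job_D:*/14}
Op 3: unregister job_A -> active={job_D:*/14}
Op 4: register job_D */15 -> active={job_D:*/15}
Op 5: unregister job_D -> active={}
Op 6: register job_A */5 -> active={job_A:*/5}
Op 7: unregister job_A -> active={}
Op 8: register job_B */6 -> active={job_B:*/6}
Op 9: register job_D */12 -> active={job_B:*/6, job_D:*/12}
Op 10: register job_C */11 -> active={job_B:*/6, job_C:*/11, job_D:*/12}
Op 11: register job_B */18 -> active={job_B:*/18, job_C:*/11, job_D:*/12}
Op 12: unregister job_B -> active={job_C:*/11, job_D:*/12}
  job_C: interval 11, next fire after T=60 is 66
  job_D: interval 12, next fire after T=60 is 72
Earliest = 66, winner (lex tiebreak) = job_C

Answer: job_C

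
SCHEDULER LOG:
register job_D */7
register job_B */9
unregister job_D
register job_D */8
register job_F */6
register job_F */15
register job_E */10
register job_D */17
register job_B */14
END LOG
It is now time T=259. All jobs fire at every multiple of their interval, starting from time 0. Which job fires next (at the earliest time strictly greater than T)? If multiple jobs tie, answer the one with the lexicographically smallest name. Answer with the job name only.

Op 1: register job_D */7 -> active={job_D:*/7}
Op 2: register job_B */9 -> active={job_B:*/9, job_D:*/7}
Op 3: unregister job_D -> active={job_B:*/9}
Op 4: register job_D */8 -> active={job_B:*/9, job_D:*/8}
Op 5: register job_F */6 -> active={job_B:*/9, job_D:*/8, job_F:*/6}
Op 6: register job_F */15 -> active={job_B:*/9, job_D:*/8, job_F:*/15}
Op 7: register job_E */10 -> active={job_B:*/9, job_D:*/8, job_E:*/10, job_F:*/15}
Op 8: register job_D */17 -> active={job_B:*/9, job_D:*/17, job_E:*/10, job_F:*/15}
Op 9: register job_B */14 -> active={job_B:*/14, job_D:*/17, job_E:*/10, job_F:*/15}
  job_B: interval 14, next fire after T=259 is 266
  job_D: interval 17, next fire after T=259 is 272
  job_E: interval 10, next fire after T=259 is 260
  job_F: interval 15, next fire after T=259 is 270
Earliest = 260, winner (lex tiebreak) = job_E

Answer: job_E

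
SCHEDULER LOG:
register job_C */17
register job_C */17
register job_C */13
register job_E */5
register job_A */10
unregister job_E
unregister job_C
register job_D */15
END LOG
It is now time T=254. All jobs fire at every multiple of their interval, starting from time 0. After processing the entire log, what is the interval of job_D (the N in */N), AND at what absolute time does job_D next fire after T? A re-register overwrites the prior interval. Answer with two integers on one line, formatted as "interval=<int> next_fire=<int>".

Answer: interval=15 next_fire=255

Derivation:
Op 1: register job_C */17 -> active={job_C:*/17}
Op 2: register job_C */17 -> active={job_C:*/17}
Op 3: register job_C */13 -> active={job_C:*/13}
Op 4: register job_E */5 -> active={job_C:*/13, job_E:*/5}
Op 5: register job_A */10 -> active={job_A:*/10, job_C:*/13, job_E:*/5}
Op 6: unregister job_E -> active={job_A:*/10, job_C:*/13}
Op 7: unregister job_C -> active={job_A:*/10}
Op 8: register job_D */15 -> active={job_A:*/10, job_D:*/15}
Final interval of job_D = 15
Next fire of job_D after T=254: (254//15+1)*15 = 255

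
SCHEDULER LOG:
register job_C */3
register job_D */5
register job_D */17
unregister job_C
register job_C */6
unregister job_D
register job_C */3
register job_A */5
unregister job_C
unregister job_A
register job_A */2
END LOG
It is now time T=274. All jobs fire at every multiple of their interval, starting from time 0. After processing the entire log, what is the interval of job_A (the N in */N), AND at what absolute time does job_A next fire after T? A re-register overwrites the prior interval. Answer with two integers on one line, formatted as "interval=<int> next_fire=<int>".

Op 1: register job_C */3 -> active={job_C:*/3}
Op 2: register job_D */5 -> active={job_C:*/3, job_D:*/5}
Op 3: register job_D */17 -> active={job_C:*/3, job_D:*/17}
Op 4: unregister job_C -> active={job_D:*/17}
Op 5: register job_C */6 -> active={job_C:*/6, job_D:*/17}
Op 6: unregister job_D -> active={job_C:*/6}
Op 7: register job_C */3 -> active={job_C:*/3}
Op 8: register job_A */5 -> active={job_A:*/5, job_C:*/3}
Op 9: unregister job_C -> active={job_A:*/5}
Op 10: unregister job_A -> active={}
Op 11: register job_A */2 -> active={job_A:*/2}
Final interval of job_A = 2
Next fire of job_A after T=274: (274//2+1)*2 = 276

Answer: interval=2 next_fire=276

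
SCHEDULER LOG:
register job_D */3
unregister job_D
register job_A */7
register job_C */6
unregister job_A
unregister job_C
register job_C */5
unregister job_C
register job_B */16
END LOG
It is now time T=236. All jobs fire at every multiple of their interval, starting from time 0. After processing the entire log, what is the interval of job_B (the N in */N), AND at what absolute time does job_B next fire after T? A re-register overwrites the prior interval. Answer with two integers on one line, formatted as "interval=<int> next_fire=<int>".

Op 1: register job_D */3 -> active={job_D:*/3}
Op 2: unregister job_D -> active={}
Op 3: register job_A */7 -> active={job_A:*/7}
Op 4: register job_C */6 -> active={job_A:*/7, job_C:*/6}
Op 5: unregister job_A -> active={job_C:*/6}
Op 6: unregister job_C -> active={}
Op 7: register job_C */5 -> active={job_C:*/5}
Op 8: unregister job_C -> active={}
Op 9: register job_B */16 -> active={job_B:*/16}
Final interval of job_B = 16
Next fire of job_B after T=236: (236//16+1)*16 = 240

Answer: interval=16 next_fire=240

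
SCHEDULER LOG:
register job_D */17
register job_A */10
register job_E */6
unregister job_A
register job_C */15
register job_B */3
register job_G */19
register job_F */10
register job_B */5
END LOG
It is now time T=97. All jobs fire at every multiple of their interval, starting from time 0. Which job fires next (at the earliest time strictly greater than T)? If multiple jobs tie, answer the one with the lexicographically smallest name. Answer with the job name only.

Answer: job_B

Derivation:
Op 1: register job_D */17 -> active={job_D:*/17}
Op 2: register job_A */10 -> active={job_A:*/10, job_D:*/17}
Op 3: register job_E */6 -> active={job_A:*/10, job_D:*/17, job_E:*/6}
Op 4: unregister job_A -> active={job_D:*/17, job_E:*/6}
Op 5: register job_C */15 -> active={job_C:*/15, job_D:*/17, job_E:*/6}
Op 6: register job_B */3 -> active={job_B:*/3, job_C:*/15, job_D:*/17, job_E:*/6}
Op 7: register job_G */19 -> active={job_B:*/3, job_C:*/15, job_D:*/17, job_E:*/6, job_G:*/19}
Op 8: register job_F */10 -> active={job_B:*/3, job_C:*/15, job_D:*/17, job_E:*/6, job_F:*/10, job_G:*/19}
Op 9: register job_B */5 -> active={job_B:*/5, job_C:*/15, job_D:*/17, job_E:*/6, job_F:*/10, job_G:*/19}
  job_B: interval 5, next fire after T=97 is 100
  job_C: interval 15, next fire after T=97 is 105
  job_D: interval 17, next fire after T=97 is 102
  job_E: interval 6, next fire after T=97 is 102
  job_F: interval 10, next fire after T=97 is 100
  job_G: interval 19, next fire after T=97 is 114
Earliest = 100, winner (lex tiebreak) = job_B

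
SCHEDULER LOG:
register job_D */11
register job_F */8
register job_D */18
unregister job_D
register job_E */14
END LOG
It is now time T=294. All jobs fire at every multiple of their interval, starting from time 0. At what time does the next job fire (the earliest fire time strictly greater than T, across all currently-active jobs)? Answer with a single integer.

Answer: 296

Derivation:
Op 1: register job_D */11 -> active={job_D:*/11}
Op 2: register job_F */8 -> active={job_D:*/11, job_F:*/8}
Op 3: register job_D */18 -> active={job_D:*/18, job_F:*/8}
Op 4: unregister job_D -> active={job_F:*/8}
Op 5: register job_E */14 -> active={job_E:*/14, job_F:*/8}
  job_E: interval 14, next fire after T=294 is 308
  job_F: interval 8, next fire after T=294 is 296
Earliest fire time = 296 (job job_F)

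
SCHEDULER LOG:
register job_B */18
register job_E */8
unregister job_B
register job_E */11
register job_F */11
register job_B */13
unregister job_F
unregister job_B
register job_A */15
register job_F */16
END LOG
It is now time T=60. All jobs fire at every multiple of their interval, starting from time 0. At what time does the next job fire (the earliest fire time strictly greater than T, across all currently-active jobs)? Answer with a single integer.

Op 1: register job_B */18 -> active={job_B:*/18}
Op 2: register job_E */8 -> active={job_B:*/18, job_E:*/8}
Op 3: unregister job_B -> active={job_E:*/8}
Op 4: register job_E */11 -> active={job_E:*/11}
Op 5: register job_F */11 -> active={job_E:*/11, job_F:*/11}
Op 6: register job_B */13 -> active={job_B:*/13, job_E:*/11, job_F:*/11}
Op 7: unregister job_F -> active={job_B:*/13, job_E:*/11}
Op 8: unregister job_B -> active={job_E:*/11}
Op 9: register job_A */15 -> active={job_A:*/15, job_E:*/11}
Op 10: register job_F */16 -> active={job_A:*/15, job_E:*/11, job_F:*/16}
  job_A: interval 15, next fire after T=60 is 75
  job_E: interval 11, next fire after T=60 is 66
  job_F: interval 16, next fire after T=60 is 64
Earliest fire time = 64 (job job_F)

Answer: 64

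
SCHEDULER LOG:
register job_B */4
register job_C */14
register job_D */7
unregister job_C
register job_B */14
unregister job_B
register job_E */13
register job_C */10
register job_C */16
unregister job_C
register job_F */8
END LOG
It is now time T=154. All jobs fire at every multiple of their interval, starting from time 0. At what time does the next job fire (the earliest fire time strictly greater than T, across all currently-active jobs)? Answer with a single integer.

Op 1: register job_B */4 -> active={job_B:*/4}
Op 2: register job_C */14 -> active={job_B:*/4, job_C:*/14}
Op 3: register job_D */7 -> active={job_B:*/4, job_C:*/14, job_D:*/7}
Op 4: unregister job_C -> active={job_B:*/4, job_D:*/7}
Op 5: register job_B */14 -> active={job_B:*/14, job_D:*/7}
Op 6: unregister job_B -> active={job_D:*/7}
Op 7: register job_E */13 -> active={job_D:*/7, job_E:*/13}
Op 8: register job_C */10 -> active={job_C:*/10, job_D:*/7, job_E:*/13}
Op 9: register job_C */16 -> active={job_C:*/16, job_D:*/7, job_E:*/13}
Op 10: unregister job_C -> active={job_D:*/7, job_E:*/13}
Op 11: register job_F */8 -> active={job_D:*/7, job_E:*/13, job_F:*/8}
  job_D: interval 7, next fire after T=154 is 161
  job_E: interval 13, next fire after T=154 is 156
  job_F: interval 8, next fire after T=154 is 160
Earliest fire time = 156 (job job_E)

Answer: 156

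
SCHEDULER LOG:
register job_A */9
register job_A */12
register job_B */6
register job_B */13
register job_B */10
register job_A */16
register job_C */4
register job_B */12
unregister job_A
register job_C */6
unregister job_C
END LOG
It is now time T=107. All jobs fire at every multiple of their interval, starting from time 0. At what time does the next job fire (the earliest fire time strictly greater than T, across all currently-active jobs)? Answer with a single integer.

Op 1: register job_A */9 -> active={job_A:*/9}
Op 2: register job_A */12 -> active={job_A:*/12}
Op 3: register job_B */6 -> active={job_A:*/12, job_B:*/6}
Op 4: register job_B */13 -> active={job_A:*/12, job_B:*/13}
Op 5: register job_B */10 -> active={job_A:*/12, job_B:*/10}
Op 6: register job_A */16 -> active={job_A:*/16, job_B:*/10}
Op 7: register job_C */4 -> active={job_A:*/16, job_B:*/10, job_C:*/4}
Op 8: register job_B */12 -> active={job_A:*/16, job_B:*/12, job_C:*/4}
Op 9: unregister job_A -> active={job_B:*/12, job_C:*/4}
Op 10: register job_C */6 -> active={job_B:*/12, job_C:*/6}
Op 11: unregister job_C -> active={job_B:*/12}
  job_B: interval 12, next fire after T=107 is 108
Earliest fire time = 108 (job job_B)

Answer: 108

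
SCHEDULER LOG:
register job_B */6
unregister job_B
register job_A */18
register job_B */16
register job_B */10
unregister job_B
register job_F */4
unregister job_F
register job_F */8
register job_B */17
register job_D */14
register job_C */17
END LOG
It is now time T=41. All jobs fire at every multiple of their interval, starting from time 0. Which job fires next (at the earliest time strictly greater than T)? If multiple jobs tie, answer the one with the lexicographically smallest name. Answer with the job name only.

Answer: job_D

Derivation:
Op 1: register job_B */6 -> active={job_B:*/6}
Op 2: unregister job_B -> active={}
Op 3: register job_A */18 -> active={job_A:*/18}
Op 4: register job_B */16 -> active={job_A:*/18, job_B:*/16}
Op 5: register job_B */10 -> active={job_A:*/18, job_B:*/10}
Op 6: unregister job_B -> active={job_A:*/18}
Op 7: register job_F */4 -> active={job_A:*/18, job_F:*/4}
Op 8: unregister job_F -> active={job_A:*/18}
Op 9: register job_F */8 -> active={job_A:*/18, job_F:*/8}
Op 10: register job_B */17 -> active={job_A:*/18, job_B:*/17, job_F:*/8}
Op 11: register job_D */14 -> active={job_A:*/18, job_B:*/17, job_D:*/14, job_F:*/8}
Op 12: register job_C */17 -> active={job_A:*/18, job_B:*/17, job_C:*/17, job_D:*/14, job_F:*/8}
  job_A: interval 18, next fire after T=41 is 54
  job_B: interval 17, next fire after T=41 is 51
  job_C: interval 17, next fire after T=41 is 51
  job_D: interval 14, next fire after T=41 is 42
  job_F: interval 8, next fire after T=41 is 48
Earliest = 42, winner (lex tiebreak) = job_D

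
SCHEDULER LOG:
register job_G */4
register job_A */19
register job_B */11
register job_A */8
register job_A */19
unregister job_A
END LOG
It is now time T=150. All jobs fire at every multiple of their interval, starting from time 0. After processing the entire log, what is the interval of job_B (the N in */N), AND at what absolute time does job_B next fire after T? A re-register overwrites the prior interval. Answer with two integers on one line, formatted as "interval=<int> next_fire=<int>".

Op 1: register job_G */4 -> active={job_G:*/4}
Op 2: register job_A */19 -> active={job_A:*/19, job_G:*/4}
Op 3: register job_B */11 -> active={job_A:*/19, job_B:*/11, job_G:*/4}
Op 4: register job_A */8 -> active={job_A:*/8, job_B:*/11, job_G:*/4}
Op 5: register job_A */19 -> active={job_A:*/19, job_B:*/11, job_G:*/4}
Op 6: unregister job_A -> active={job_B:*/11, job_G:*/4}
Final interval of job_B = 11
Next fire of job_B after T=150: (150//11+1)*11 = 154

Answer: interval=11 next_fire=154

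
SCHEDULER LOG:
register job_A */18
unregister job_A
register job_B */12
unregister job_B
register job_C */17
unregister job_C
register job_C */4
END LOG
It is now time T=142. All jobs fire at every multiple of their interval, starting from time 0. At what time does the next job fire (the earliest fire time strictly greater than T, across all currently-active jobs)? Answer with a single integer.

Answer: 144

Derivation:
Op 1: register job_A */18 -> active={job_A:*/18}
Op 2: unregister job_A -> active={}
Op 3: register job_B */12 -> active={job_B:*/12}
Op 4: unregister job_B -> active={}
Op 5: register job_C */17 -> active={job_C:*/17}
Op 6: unregister job_C -> active={}
Op 7: register job_C */4 -> active={job_C:*/4}
  job_C: interval 4, next fire after T=142 is 144
Earliest fire time = 144 (job job_C)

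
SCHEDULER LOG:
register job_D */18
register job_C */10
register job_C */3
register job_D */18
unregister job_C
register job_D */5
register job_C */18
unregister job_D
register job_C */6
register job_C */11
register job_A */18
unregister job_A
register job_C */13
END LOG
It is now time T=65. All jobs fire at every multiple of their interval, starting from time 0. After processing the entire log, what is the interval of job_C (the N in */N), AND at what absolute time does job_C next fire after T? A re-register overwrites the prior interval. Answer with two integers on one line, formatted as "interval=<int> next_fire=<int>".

Answer: interval=13 next_fire=78

Derivation:
Op 1: register job_D */18 -> active={job_D:*/18}
Op 2: register job_C */10 -> active={job_C:*/10, job_D:*/18}
Op 3: register job_C */3 -> active={job_C:*/3, job_D:*/18}
Op 4: register job_D */18 -> active={job_C:*/3, job_D:*/18}
Op 5: unregister job_C -> active={job_D:*/18}
Op 6: register job_D */5 -> active={job_D:*/5}
Op 7: register job_C */18 -> active={job_C:*/18, job_D:*/5}
Op 8: unregister job_D -> active={job_C:*/18}
Op 9: register job_C */6 -> active={job_C:*/6}
Op 10: register job_C */11 -> active={job_C:*/11}
Op 11: register job_A */18 -> active={job_A:*/18, job_C:*/11}
Op 12: unregister job_A -> active={job_C:*/11}
Op 13: register job_C */13 -> active={job_C:*/13}
Final interval of job_C = 13
Next fire of job_C after T=65: (65//13+1)*13 = 78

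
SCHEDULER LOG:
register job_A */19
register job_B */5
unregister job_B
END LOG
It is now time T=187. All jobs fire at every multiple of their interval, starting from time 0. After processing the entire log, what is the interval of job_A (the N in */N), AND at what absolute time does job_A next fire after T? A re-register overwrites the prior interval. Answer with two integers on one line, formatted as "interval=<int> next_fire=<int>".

Answer: interval=19 next_fire=190

Derivation:
Op 1: register job_A */19 -> active={job_A:*/19}
Op 2: register job_B */5 -> active={job_A:*/19, job_B:*/5}
Op 3: unregister job_B -> active={job_A:*/19}
Final interval of job_A = 19
Next fire of job_A after T=187: (187//19+1)*19 = 190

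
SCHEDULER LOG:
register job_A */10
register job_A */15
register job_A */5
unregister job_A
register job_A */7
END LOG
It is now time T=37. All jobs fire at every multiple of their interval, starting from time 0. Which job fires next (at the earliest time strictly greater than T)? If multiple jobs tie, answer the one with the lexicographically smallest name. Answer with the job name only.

Op 1: register job_A */10 -> active={job_A:*/10}
Op 2: register job_A */15 -> active={job_A:*/15}
Op 3: register job_A */5 -> active={job_A:*/5}
Op 4: unregister job_A -> active={}
Op 5: register job_A */7 -> active={job_A:*/7}
  job_A: interval 7, next fire after T=37 is 42
Earliest = 42, winner (lex tiebreak) = job_A

Answer: job_A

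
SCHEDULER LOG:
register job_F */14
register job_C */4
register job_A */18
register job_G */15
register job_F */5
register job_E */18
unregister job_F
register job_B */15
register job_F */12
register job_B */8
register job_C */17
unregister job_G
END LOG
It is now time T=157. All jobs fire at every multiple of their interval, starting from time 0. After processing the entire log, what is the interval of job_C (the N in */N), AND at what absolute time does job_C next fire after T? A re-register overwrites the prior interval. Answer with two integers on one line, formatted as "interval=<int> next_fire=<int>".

Op 1: register job_F */14 -> active={job_F:*/14}
Op 2: register job_C */4 -> active={job_C:*/4, job_F:*/14}
Op 3: register job_A */18 -> active={job_A:*/18, job_C:*/4, job_F:*/14}
Op 4: register job_G */15 -> active={job_A:*/18, job_C:*/4, job_F:*/14, job_G:*/15}
Op 5: register job_F */5 -> active={job_A:*/18, job_C:*/4, job_F:*/5, job_G:*/15}
Op 6: register job_E */18 -> active={job_A:*/18, job_C:*/4, job_E:*/18, job_F:*/5, job_G:*/15}
Op 7: unregister job_F -> active={job_A:*/18, job_C:*/4, job_E:*/18, job_G:*/15}
Op 8: register job_B */15 -> active={job_A:*/18, job_B:*/15, job_C:*/4, job_E:*/18, job_G:*/15}
Op 9: register job_F */12 -> active={job_A:*/18, job_B:*/15, job_C:*/4, job_E:*/18, job_F:*/12, job_G:*/15}
Op 10: register job_B */8 -> active={job_A:*/18, job_B:*/8, job_C:*/4, job_E:*/18, job_F:*/12, job_G:*/15}
Op 11: register job_C */17 -> active={job_A:*/18, job_B:*/8, job_C:*/17, job_E:*/18, job_F:*/12, job_G:*/15}
Op 12: unregister job_G -> active={job_A:*/18, job_B:*/8, job_C:*/17, job_E:*/18, job_F:*/12}
Final interval of job_C = 17
Next fire of job_C after T=157: (157//17+1)*17 = 170

Answer: interval=17 next_fire=170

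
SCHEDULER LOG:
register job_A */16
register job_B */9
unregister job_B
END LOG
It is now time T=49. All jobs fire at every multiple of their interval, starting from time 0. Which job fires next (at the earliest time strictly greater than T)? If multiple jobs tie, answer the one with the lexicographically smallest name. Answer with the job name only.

Answer: job_A

Derivation:
Op 1: register job_A */16 -> active={job_A:*/16}
Op 2: register job_B */9 -> active={job_A:*/16, job_B:*/9}
Op 3: unregister job_B -> active={job_A:*/16}
  job_A: interval 16, next fire after T=49 is 64
Earliest = 64, winner (lex tiebreak) = job_A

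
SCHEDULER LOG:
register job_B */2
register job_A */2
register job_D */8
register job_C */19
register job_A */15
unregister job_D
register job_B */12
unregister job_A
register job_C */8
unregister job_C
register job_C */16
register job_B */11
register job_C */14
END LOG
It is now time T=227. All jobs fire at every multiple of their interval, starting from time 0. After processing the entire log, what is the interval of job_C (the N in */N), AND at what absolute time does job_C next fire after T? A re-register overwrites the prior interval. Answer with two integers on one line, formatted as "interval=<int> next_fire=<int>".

Op 1: register job_B */2 -> active={job_B:*/2}
Op 2: register job_A */2 -> active={job_A:*/2, job_B:*/2}
Op 3: register job_D */8 -> active={job_A:*/2, job_B:*/2, job_D:*/8}
Op 4: register job_C */19 -> active={job_A:*/2, job_B:*/2, job_C:*/19, job_D:*/8}
Op 5: register job_A */15 -> active={job_A:*/15, job_B:*/2, job_C:*/19, job_D:*/8}
Op 6: unregister job_D -> active={job_A:*/15, job_B:*/2, job_C:*/19}
Op 7: register job_B */12 -> active={job_A:*/15, job_B:*/12, job_C:*/19}
Op 8: unregister job_A -> active={job_B:*/12, job_C:*/19}
Op 9: register job_C */8 -> active={job_B:*/12, job_C:*/8}
Op 10: unregister job_C -> active={job_B:*/12}
Op 11: register job_C */16 -> active={job_B:*/12, job_C:*/16}
Op 12: register job_B */11 -> active={job_B:*/11, job_C:*/16}
Op 13: register job_C */14 -> active={job_B:*/11, job_C:*/14}
Final interval of job_C = 14
Next fire of job_C after T=227: (227//14+1)*14 = 238

Answer: interval=14 next_fire=238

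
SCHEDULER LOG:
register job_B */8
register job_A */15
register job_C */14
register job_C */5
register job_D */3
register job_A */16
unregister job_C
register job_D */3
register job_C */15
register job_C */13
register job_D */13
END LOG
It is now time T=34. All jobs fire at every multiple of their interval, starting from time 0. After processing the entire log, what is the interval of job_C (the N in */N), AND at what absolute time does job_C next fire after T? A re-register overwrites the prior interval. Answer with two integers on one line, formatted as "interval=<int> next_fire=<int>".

Answer: interval=13 next_fire=39

Derivation:
Op 1: register job_B */8 -> active={job_B:*/8}
Op 2: register job_A */15 -> active={job_A:*/15, job_B:*/8}
Op 3: register job_C */14 -> active={job_A:*/15, job_B:*/8, job_C:*/14}
Op 4: register job_C */5 -> active={job_A:*/15, job_B:*/8, job_C:*/5}
Op 5: register job_D */3 -> active={job_A:*/15, job_B:*/8, job_C:*/5, job_D:*/3}
Op 6: register job_A */16 -> active={job_A:*/16, job_B:*/8, job_C:*/5, job_D:*/3}
Op 7: unregister job_C -> active={job_A:*/16, job_B:*/8, job_D:*/3}
Op 8: register job_D */3 -> active={job_A:*/16, job_B:*/8, job_D:*/3}
Op 9: register job_C */15 -> active={job_A:*/16, job_B:*/8, job_C:*/15, job_D:*/3}
Op 10: register job_C */13 -> active={job_A:*/16, job_B:*/8, job_C:*/13, job_D:*/3}
Op 11: register job_D */13 -> active={job_A:*/16, job_B:*/8, job_C:*/13, job_D:*/13}
Final interval of job_C = 13
Next fire of job_C after T=34: (34//13+1)*13 = 39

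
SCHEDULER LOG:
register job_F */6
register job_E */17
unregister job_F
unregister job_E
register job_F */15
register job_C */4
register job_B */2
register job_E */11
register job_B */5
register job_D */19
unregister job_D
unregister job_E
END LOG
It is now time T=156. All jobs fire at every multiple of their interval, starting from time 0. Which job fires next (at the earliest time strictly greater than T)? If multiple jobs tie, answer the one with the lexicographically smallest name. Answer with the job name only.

Op 1: register job_F */6 -> active={job_F:*/6}
Op 2: register job_E */17 -> active={job_E:*/17, job_F:*/6}
Op 3: unregister job_F -> active={job_E:*/17}
Op 4: unregister job_E -> active={}
Op 5: register job_F */15 -> active={job_F:*/15}
Op 6: register job_C */4 -> active={job_C:*/4, job_F:*/15}
Op 7: register job_B */2 -> active={job_B:*/2, job_C:*/4, job_F:*/15}
Op 8: register job_E */11 -> active={job_B:*/2, job_C:*/4, job_E:*/11, job_F:*/15}
Op 9: register job_B */5 -> active={job_B:*/5, job_C:*/4, job_E:*/11, job_F:*/15}
Op 10: register job_D */19 -> active={job_B:*/5, job_C:*/4, job_D:*/19, job_E:*/11, job_F:*/15}
Op 11: unregister job_D -> active={job_B:*/5, job_C:*/4, job_E:*/11, job_F:*/15}
Op 12: unregister job_E -> active={job_B:*/5, job_C:*/4, job_F:*/15}
  job_B: interval 5, next fire after T=156 is 160
  job_C: interval 4, next fire after T=156 is 160
  job_F: interval 15, next fire after T=156 is 165
Earliest = 160, winner (lex tiebreak) = job_B

Answer: job_B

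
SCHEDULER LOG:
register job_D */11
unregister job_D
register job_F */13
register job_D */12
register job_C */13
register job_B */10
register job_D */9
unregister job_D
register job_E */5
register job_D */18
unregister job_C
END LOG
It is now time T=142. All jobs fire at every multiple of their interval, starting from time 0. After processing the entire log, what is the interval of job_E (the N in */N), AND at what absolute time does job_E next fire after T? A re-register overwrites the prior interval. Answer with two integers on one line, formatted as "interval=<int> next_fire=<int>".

Op 1: register job_D */11 -> active={job_D:*/11}
Op 2: unregister job_D -> active={}
Op 3: register job_F */13 -> active={job_F:*/13}
Op 4: register job_D */12 -> active={job_D:*/12, job_F:*/13}
Op 5: register job_C */13 -> active={job_C:*/13, job_D:*/12, job_F:*/13}
Op 6: register job_B */10 -> active={job_B:*/10, job_C:*/13, job_D:*/12, job_F:*/13}
Op 7: register job_D */9 -> active={job_B:*/10, job_C:*/13, job_D:*/9, job_F:*/13}
Op 8: unregister job_D -> active={job_B:*/10, job_C:*/13, job_F:*/13}
Op 9: register job_E */5 -> active={job_B:*/10, job_C:*/13, job_E:*/5, job_F:*/13}
Op 10: register job_D */18 -> active={job_B:*/10, job_C:*/13, job_D:*/18, job_E:*/5, job_F:*/13}
Op 11: unregister job_C -> active={job_B:*/10, job_D:*/18, job_E:*/5, job_F:*/13}
Final interval of job_E = 5
Next fire of job_E after T=142: (142//5+1)*5 = 145

Answer: interval=5 next_fire=145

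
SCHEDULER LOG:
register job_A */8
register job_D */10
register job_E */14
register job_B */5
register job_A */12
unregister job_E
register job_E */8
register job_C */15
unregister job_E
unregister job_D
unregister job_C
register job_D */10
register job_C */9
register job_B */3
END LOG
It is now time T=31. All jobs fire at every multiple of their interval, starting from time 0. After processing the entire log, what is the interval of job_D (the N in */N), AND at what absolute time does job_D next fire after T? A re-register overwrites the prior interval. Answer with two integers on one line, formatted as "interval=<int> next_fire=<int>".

Op 1: register job_A */8 -> active={job_A:*/8}
Op 2: register job_D */10 -> active={job_A:*/8, job_D:*/10}
Op 3: register job_E */14 -> active={job_A:*/8, job_D:*/10, job_E:*/14}
Op 4: register job_B */5 -> active={job_A:*/8, job_B:*/5, job_D:*/10, job_E:*/14}
Op 5: register job_A */12 -> active={job_A:*/12, job_B:*/5, job_D:*/10, job_E:*/14}
Op 6: unregister job_E -> active={job_A:*/12, job_B:*/5, job_D:*/10}
Op 7: register job_E */8 -> active={job_A:*/12, job_B:*/5, job_D:*/10, job_E:*/8}
Op 8: register job_C */15 -> active={job_A:*/12, job_B:*/5, job_C:*/15, job_D:*/10, job_E:*/8}
Op 9: unregister job_E -> active={job_A:*/12, job_B:*/5, job_C:*/15, job_D:*/10}
Op 10: unregister job_D -> active={job_A:*/12, job_B:*/5, job_C:*/15}
Op 11: unregister job_C -> active={job_A:*/12, job_B:*/5}
Op 12: register job_D */10 -> active={job_A:*/12, job_B:*/5, job_D:*/10}
Op 13: register job_C */9 -> active={job_A:*/12, job_B:*/5, job_C:*/9, job_D:*/10}
Op 14: register job_B */3 -> active={job_A:*/12, job_B:*/3, job_C:*/9, job_D:*/10}
Final interval of job_D = 10
Next fire of job_D after T=31: (31//10+1)*10 = 40

Answer: interval=10 next_fire=40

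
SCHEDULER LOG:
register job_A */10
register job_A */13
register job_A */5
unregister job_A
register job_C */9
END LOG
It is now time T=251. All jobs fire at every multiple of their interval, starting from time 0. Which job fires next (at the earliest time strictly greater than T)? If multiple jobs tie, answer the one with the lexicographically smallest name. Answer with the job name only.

Answer: job_C

Derivation:
Op 1: register job_A */10 -> active={job_A:*/10}
Op 2: register job_A */13 -> active={job_A:*/13}
Op 3: register job_A */5 -> active={job_A:*/5}
Op 4: unregister job_A -> active={}
Op 5: register job_C */9 -> active={job_C:*/9}
  job_C: interval 9, next fire after T=251 is 252
Earliest = 252, winner (lex tiebreak) = job_C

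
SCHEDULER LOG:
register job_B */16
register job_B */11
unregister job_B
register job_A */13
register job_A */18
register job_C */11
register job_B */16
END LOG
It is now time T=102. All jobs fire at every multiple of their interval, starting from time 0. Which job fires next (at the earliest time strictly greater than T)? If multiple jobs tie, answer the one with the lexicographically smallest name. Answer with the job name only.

Op 1: register job_B */16 -> active={job_B:*/16}
Op 2: register job_B */11 -> active={job_B:*/11}
Op 3: unregister job_B -> active={}
Op 4: register job_A */13 -> active={job_A:*/13}
Op 5: register job_A */18 -> active={job_A:*/18}
Op 6: register job_C */11 -> active={job_A:*/18, job_C:*/11}
Op 7: register job_B */16 -> active={job_A:*/18, job_B:*/16, job_C:*/11}
  job_A: interval 18, next fire after T=102 is 108
  job_B: interval 16, next fire after T=102 is 112
  job_C: interval 11, next fire after T=102 is 110
Earliest = 108, winner (lex tiebreak) = job_A

Answer: job_A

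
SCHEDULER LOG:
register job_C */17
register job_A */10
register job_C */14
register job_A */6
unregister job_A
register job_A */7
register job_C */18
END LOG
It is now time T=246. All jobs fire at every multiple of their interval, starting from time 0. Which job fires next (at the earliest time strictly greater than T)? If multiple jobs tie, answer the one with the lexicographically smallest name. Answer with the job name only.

Op 1: register job_C */17 -> active={job_C:*/17}
Op 2: register job_A */10 -> active={job_A:*/10, job_C:*/17}
Op 3: register job_C */14 -> active={job_A:*/10, job_C:*/14}
Op 4: register job_A */6 -> active={job_A:*/6, job_C:*/14}
Op 5: unregister job_A -> active={job_C:*/14}
Op 6: register job_A */7 -> active={job_A:*/7, job_C:*/14}
Op 7: register job_C */18 -> active={job_A:*/7, job_C:*/18}
  job_A: interval 7, next fire after T=246 is 252
  job_C: interval 18, next fire after T=246 is 252
Earliest = 252, winner (lex tiebreak) = job_A

Answer: job_A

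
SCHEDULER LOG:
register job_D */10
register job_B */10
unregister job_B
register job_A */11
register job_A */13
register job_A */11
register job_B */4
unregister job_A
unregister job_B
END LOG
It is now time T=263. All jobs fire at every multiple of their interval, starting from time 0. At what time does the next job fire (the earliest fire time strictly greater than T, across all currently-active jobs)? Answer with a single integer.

Answer: 270

Derivation:
Op 1: register job_D */10 -> active={job_D:*/10}
Op 2: register job_B */10 -> active={job_B:*/10, job_D:*/10}
Op 3: unregister job_B -> active={job_D:*/10}
Op 4: register job_A */11 -> active={job_A:*/11, job_D:*/10}
Op 5: register job_A */13 -> active={job_A:*/13, job_D:*/10}
Op 6: register job_A */11 -> active={job_A:*/11, job_D:*/10}
Op 7: register job_B */4 -> active={job_A:*/11, job_B:*/4, job_D:*/10}
Op 8: unregister job_A -> active={job_B:*/4, job_D:*/10}
Op 9: unregister job_B -> active={job_D:*/10}
  job_D: interval 10, next fire after T=263 is 270
Earliest fire time = 270 (job job_D)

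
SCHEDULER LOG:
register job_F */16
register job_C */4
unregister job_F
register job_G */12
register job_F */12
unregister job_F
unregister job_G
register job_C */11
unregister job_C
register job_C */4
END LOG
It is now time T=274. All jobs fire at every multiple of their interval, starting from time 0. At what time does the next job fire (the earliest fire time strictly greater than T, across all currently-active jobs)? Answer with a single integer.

Op 1: register job_F */16 -> active={job_F:*/16}
Op 2: register job_C */4 -> active={job_C:*/4, job_F:*/16}
Op 3: unregister job_F -> active={job_C:*/4}
Op 4: register job_G */12 -> active={job_C:*/4, job_G:*/12}
Op 5: register job_F */12 -> active={job_C:*/4, job_F:*/12, job_G:*/12}
Op 6: unregister job_F -> active={job_C:*/4, job_G:*/12}
Op 7: unregister job_G -> active={job_C:*/4}
Op 8: register job_C */11 -> active={job_C:*/11}
Op 9: unregister job_C -> active={}
Op 10: register job_C */4 -> active={job_C:*/4}
  job_C: interval 4, next fire after T=274 is 276
Earliest fire time = 276 (job job_C)

Answer: 276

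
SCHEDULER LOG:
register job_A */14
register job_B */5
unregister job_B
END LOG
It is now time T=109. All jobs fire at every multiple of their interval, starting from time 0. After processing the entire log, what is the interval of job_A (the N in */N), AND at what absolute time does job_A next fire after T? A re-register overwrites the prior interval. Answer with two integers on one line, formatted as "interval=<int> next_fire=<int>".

Op 1: register job_A */14 -> active={job_A:*/14}
Op 2: register job_B */5 -> active={job_A:*/14, job_B:*/5}
Op 3: unregister job_B -> active={job_A:*/14}
Final interval of job_A = 14
Next fire of job_A after T=109: (109//14+1)*14 = 112

Answer: interval=14 next_fire=112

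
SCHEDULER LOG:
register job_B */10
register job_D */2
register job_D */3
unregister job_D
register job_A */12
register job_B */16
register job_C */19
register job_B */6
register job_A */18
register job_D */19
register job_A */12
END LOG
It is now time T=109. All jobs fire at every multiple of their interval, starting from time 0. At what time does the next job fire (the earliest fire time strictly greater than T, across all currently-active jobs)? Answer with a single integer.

Op 1: register job_B */10 -> active={job_B:*/10}
Op 2: register job_D */2 -> active={job_B:*/10, job_D:*/2}
Op 3: register job_D */3 -> active={job_B:*/10, job_D:*/3}
Op 4: unregister job_D -> active={job_B:*/10}
Op 5: register job_A */12 -> active={job_A:*/12, job_B:*/10}
Op 6: register job_B */16 -> active={job_A:*/12, job_B:*/16}
Op 7: register job_C */19 -> active={job_A:*/12, job_B:*/16, job_C:*/19}
Op 8: register job_B */6 -> active={job_A:*/12, job_B:*/6, job_C:*/19}
Op 9: register job_A */18 -> active={job_A:*/18, job_B:*/6, job_C:*/19}
Op 10: register job_D */19 -> active={job_A:*/18, job_B:*/6, job_C:*/19, job_D:*/19}
Op 11: register job_A */12 -> active={job_A:*/12, job_B:*/6, job_C:*/19, job_D:*/19}
  job_A: interval 12, next fire after T=109 is 120
  job_B: interval 6, next fire after T=109 is 114
  job_C: interval 19, next fire after T=109 is 114
  job_D: interval 19, next fire after T=109 is 114
Earliest fire time = 114 (job job_B)

Answer: 114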